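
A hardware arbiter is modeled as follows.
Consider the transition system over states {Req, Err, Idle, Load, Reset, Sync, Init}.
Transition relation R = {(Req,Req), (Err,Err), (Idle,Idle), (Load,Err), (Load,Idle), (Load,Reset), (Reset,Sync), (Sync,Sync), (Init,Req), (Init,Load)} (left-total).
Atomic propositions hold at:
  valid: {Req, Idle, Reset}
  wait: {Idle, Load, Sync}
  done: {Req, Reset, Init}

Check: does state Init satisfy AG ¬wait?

No

Sat(¬wait) = {Req, Err, Reset, Init}
AG ¬wait: greatest fixpoint, start Z0 = {Req, Err, Reset, Init}, keep only states in Sat with every successor in Z. Z1 = {Req, Err}; fixed.
Sat(AG ¬wait) = {Req, Err}
Init ∉ Sat(AG ¬wait) = {Req, Err}, so the formula does not hold at Init.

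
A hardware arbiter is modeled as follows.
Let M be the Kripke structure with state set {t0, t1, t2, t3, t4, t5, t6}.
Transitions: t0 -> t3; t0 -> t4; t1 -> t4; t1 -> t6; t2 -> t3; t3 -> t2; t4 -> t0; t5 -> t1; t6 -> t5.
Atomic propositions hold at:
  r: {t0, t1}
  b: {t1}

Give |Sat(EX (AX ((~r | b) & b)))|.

1

Sat(~r) = {t2, t3, t4, t5, t6}
Sat(~r | b) = {t1, t2, t3, t4, t5, t6}
Sat((~r | b) & b) = {t1}
Sat(AX ((~r | b) & b)) = {s : every successor in {t1}} = {t5}
Sat(EX (AX ((~r | b) & b))) = {s : some successor in {t5}} = {t6}
|Sat(EX (AX ((~r | b) & b)))| = |{t6}| = 1.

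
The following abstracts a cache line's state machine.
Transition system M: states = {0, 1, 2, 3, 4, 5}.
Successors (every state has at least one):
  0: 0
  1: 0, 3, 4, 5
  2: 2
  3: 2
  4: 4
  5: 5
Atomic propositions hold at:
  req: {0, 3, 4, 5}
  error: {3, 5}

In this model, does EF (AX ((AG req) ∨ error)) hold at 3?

No

AG req: greatest fixpoint, start Z0 = {0, 3, 4, 5}, keep only states in Sat with every successor in Z. Z1 = {0, 4, 5}; fixed.
Sat(AG req) = {0, 4, 5}
Sat((AG req) ∨ error) = {0, 3, 4, 5}
Sat(AX ((AG req) ∨ error)) = {s : every successor in {0, 3, 4, 5}} = {0, 1, 4, 5}
EF (AX ((AG req) ∨ error)): least fixpoint, start Z0 = {0, 1, 4, 5}, add states with some successor in Z. Already a fixed point.
Sat(EF (AX ((AG req) ∨ error))) = {0, 1, 4, 5}
3 ∉ Sat(EF (AX ((AG req) ∨ error))) = {0, 1, 4, 5}, so the formula does not hold at 3.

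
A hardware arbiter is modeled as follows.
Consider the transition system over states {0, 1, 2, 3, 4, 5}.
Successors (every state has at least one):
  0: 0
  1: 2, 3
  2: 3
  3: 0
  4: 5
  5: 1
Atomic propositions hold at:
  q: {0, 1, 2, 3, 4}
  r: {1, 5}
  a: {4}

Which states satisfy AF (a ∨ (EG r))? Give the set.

EG r: greatest fixpoint, start Z0 = {1, 5}, keep only states in Sat with some successor in Z. Z1 = {5}; Z2 = ∅; fixed.
Sat(EG r) = ∅
Sat(a ∨ (EG r)) = {4}
AF (a ∨ (EG r)): least fixpoint, start Z0 = {4}, add states with every successor in Z. Already a fixed point.
Sat(AF (a ∨ (EG r))) = {4}

{4}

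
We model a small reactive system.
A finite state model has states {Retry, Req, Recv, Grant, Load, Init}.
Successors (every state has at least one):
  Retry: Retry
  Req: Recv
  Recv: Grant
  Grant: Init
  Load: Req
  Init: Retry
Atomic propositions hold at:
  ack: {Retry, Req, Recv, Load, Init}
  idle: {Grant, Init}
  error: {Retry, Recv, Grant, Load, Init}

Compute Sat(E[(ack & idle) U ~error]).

Sat(ack & idle) = {Init}
Sat(~error) = {Req}
E[(ack & idle) U ~error]: least fixpoint, start Z0 = Sat(~error) = {Req}, add states in Sat(ack & idle) with some successor in Z. Already a fixed point.
Sat(E[(ack & idle) U ~error]) = {Req}

{Req}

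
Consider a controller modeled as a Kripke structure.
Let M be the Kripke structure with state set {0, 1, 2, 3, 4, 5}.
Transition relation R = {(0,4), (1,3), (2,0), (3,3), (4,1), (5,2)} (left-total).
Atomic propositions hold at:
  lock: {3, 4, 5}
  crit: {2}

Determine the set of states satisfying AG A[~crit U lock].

Sat(~crit) = {0, 1, 3, 4, 5}
A[~crit U lock]: least fixpoint, start Z0 = Sat(lock) = {3, 4, 5}, add states in Sat(~crit) with every successor in Z. Z1 = {0, 1, 3, 4, 5}; fixed.
Sat(A[~crit U lock]) = {0, 1, 3, 4, 5}
AG A[~crit U lock]: greatest fixpoint, start Z0 = {0, 1, 3, 4, 5}, keep only states in Sat with every successor in Z. Z1 = {0, 1, 3, 4}; fixed.
Sat(AG A[~crit U lock]) = {0, 1, 3, 4}

{0, 1, 3, 4}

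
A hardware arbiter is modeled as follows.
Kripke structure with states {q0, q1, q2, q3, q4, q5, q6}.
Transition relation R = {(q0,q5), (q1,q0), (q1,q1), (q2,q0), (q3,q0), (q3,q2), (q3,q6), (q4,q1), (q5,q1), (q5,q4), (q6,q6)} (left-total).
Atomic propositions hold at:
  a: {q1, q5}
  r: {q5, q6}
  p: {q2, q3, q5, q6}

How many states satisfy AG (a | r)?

1

Sat(a | r) = {q1, q5, q6}
AG (a | r): greatest fixpoint, start Z0 = {q1, q5, q6}, keep only states in Sat with every successor in Z. Z1 = {q6}; fixed.
Sat(AG (a | r)) = {q6}
|Sat(AG (a | r))| = |{q6}| = 1.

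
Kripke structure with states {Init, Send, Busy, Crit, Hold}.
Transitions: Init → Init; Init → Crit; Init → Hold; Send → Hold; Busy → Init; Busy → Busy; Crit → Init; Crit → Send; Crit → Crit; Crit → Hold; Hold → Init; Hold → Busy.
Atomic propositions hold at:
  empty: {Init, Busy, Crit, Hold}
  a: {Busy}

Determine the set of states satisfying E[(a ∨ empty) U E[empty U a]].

{Init, Busy, Crit, Hold}

Sat(a ∨ empty) = {Init, Busy, Crit, Hold}
E[empty U a]: least fixpoint, start Z0 = Sat(a) = {Busy}, add states in Sat(empty) with some successor in Z. Z1 = {Busy, Hold}; Z2 = {Init, Busy, Crit, Hold}; fixed.
Sat(E[empty U a]) = {Init, Busy, Crit, Hold}
E[(a ∨ empty) U E[empty U a]]: least fixpoint, start Z0 = Sat(E[empty U a]) = {Init, Busy, Crit, Hold}, add states in Sat(a ∨ empty) with some successor in Z. Already a fixed point.
Sat(E[(a ∨ empty) U E[empty U a]]) = {Init, Busy, Crit, Hold}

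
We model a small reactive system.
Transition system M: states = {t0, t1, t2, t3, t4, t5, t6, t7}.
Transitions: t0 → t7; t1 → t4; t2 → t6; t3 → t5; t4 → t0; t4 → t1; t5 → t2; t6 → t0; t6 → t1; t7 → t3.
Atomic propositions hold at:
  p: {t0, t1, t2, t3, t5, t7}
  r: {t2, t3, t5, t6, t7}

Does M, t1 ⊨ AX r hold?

No

Sat(AX r) = {s : every successor in {t2, t3, t5, t6, t7}} = {t0, t2, t3, t5, t7}
t1 ∉ Sat(AX r) = {t0, t2, t3, t5, t7}, so the formula does not hold at t1.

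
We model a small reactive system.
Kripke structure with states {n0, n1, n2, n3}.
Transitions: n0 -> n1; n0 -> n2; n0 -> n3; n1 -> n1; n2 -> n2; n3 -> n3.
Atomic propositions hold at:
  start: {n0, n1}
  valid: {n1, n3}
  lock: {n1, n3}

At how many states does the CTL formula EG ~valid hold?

2

Sat(~valid) = {n0, n2}
EG ~valid: greatest fixpoint, start Z0 = {n0, n2}, keep only states in Sat with some successor in Z. Already a fixed point.
Sat(EG ~valid) = {n0, n2}
|Sat(EG ~valid)| = |{n0, n2}| = 2.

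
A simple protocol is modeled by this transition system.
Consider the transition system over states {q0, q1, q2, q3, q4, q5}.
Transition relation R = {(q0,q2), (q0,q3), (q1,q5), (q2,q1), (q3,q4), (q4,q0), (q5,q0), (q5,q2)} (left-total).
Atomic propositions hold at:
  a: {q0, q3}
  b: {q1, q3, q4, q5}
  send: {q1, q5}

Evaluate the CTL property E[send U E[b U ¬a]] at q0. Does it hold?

Sat(¬a) = {q1, q2, q4, q5}
E[b U ¬a]: least fixpoint, start Z0 = Sat(¬a) = {q1, q2, q4, q5}, add states in Sat(b) with some successor in Z. Z1 = {q1, q2, q3, q4, q5}; fixed.
Sat(E[b U ¬a]) = {q1, q2, q3, q4, q5}
E[send U E[b U ¬a]]: least fixpoint, start Z0 = Sat(E[b U ¬a]) = {q1, q2, q3, q4, q5}, add states in Sat(send) with some successor in Z. Already a fixed point.
Sat(E[send U E[b U ¬a]]) = {q1, q2, q3, q4, q5}
q0 ∉ Sat(E[send U E[b U ¬a]]) = {q1, q2, q3, q4, q5}, so the formula does not hold at q0.

No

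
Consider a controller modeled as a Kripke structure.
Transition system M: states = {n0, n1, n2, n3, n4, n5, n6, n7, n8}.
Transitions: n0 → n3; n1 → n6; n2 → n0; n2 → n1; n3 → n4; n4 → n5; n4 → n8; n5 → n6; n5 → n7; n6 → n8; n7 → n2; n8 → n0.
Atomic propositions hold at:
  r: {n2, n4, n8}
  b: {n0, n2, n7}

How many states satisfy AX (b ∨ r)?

Sat(b ∨ r) = {n0, n2, n4, n7, n8}
Sat(AX (b ∨ r)) = {s : every successor in {n0, n2, n4, n7, n8}} = {n3, n6, n7, n8}
|Sat(AX (b ∨ r))| = |{n3, n6, n7, n8}| = 4.

4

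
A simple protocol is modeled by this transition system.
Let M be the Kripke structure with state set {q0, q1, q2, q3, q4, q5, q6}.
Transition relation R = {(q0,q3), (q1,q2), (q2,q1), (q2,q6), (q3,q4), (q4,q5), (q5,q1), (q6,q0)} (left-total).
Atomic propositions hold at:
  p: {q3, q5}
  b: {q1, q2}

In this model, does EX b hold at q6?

No

Sat(EX b) = {s : some successor in {q1, q2}} = {q1, q2, q5}
q6 ∉ Sat(EX b) = {q1, q2, q5}, so the formula does not hold at q6.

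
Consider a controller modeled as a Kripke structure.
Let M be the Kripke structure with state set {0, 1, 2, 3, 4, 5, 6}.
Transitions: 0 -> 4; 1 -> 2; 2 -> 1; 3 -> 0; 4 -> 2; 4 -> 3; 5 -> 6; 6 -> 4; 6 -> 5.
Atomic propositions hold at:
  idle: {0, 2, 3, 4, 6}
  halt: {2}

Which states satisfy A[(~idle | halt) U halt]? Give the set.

{1, 2}

Sat(~idle) = {1, 5}
Sat(~idle | halt) = {1, 2, 5}
A[(~idle | halt) U halt]: least fixpoint, start Z0 = Sat(halt) = {2}, add states in Sat(~idle | halt) with every successor in Z. Z1 = {1, 2}; fixed.
Sat(A[(~idle | halt) U halt]) = {1, 2}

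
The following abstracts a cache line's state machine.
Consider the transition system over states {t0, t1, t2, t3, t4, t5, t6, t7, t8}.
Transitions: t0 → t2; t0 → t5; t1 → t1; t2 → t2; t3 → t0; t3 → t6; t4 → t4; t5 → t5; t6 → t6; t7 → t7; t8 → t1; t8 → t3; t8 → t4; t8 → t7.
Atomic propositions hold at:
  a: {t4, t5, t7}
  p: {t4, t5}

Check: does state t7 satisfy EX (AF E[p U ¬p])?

Yes

Sat(¬p) = {t0, t1, t2, t3, t6, t7, t8}
E[p U ¬p]: least fixpoint, start Z0 = Sat(¬p) = {t0, t1, t2, t3, t6, t7, t8}, add states in Sat(p) with some successor in Z. Already a fixed point.
Sat(E[p U ¬p]) = {t0, t1, t2, t3, t6, t7, t8}
AF E[p U ¬p]: least fixpoint, start Z0 = {t0, t1, t2, t3, t6, t7, t8}, add states with every successor in Z. Already a fixed point.
Sat(AF E[p U ¬p]) = {t0, t1, t2, t3, t6, t7, t8}
Sat(EX (AF E[p U ¬p])) = {s : some successor in {t0, t1, t2, t3, t6, t7, t8}} = {t0, t1, t2, t3, t6, t7, t8}
t7 ∈ Sat(EX (AF E[p U ¬p])) = {t0, t1, t2, t3, t6, t7, t8}, so the formula holds at t7.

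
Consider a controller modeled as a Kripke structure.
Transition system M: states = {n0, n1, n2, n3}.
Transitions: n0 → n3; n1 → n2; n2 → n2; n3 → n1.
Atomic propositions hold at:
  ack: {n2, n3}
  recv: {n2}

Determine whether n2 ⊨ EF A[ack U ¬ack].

Sat(¬ack) = {n0, n1}
A[ack U ¬ack]: least fixpoint, start Z0 = Sat(¬ack) = {n0, n1}, add states in Sat(ack) with every successor in Z. Z1 = {n0, n1, n3}; fixed.
Sat(A[ack U ¬ack]) = {n0, n1, n3}
EF A[ack U ¬ack]: least fixpoint, start Z0 = {n0, n1, n3}, add states with some successor in Z. Already a fixed point.
Sat(EF A[ack U ¬ack]) = {n0, n1, n3}
n2 ∉ Sat(EF A[ack U ¬ack]) = {n0, n1, n3}, so the formula does not hold at n2.

No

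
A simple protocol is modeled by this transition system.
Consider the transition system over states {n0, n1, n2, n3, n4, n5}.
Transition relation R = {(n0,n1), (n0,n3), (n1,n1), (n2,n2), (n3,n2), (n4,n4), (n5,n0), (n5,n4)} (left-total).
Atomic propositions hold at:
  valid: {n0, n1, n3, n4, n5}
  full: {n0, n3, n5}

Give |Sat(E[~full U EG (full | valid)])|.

Sat(~full) = {n1, n2, n4}
Sat(full | valid) = {n0, n1, n3, n4, n5}
EG (full | valid): greatest fixpoint, start Z0 = {n0, n1, n3, n4, n5}, keep only states in Sat with some successor in Z. Z1 = {n0, n1, n4, n5}; fixed.
Sat(EG (full | valid)) = {n0, n1, n4, n5}
E[~full U EG (full | valid)]: least fixpoint, start Z0 = Sat(EG (full | valid)) = {n0, n1, n4, n5}, add states in Sat(~full) with some successor in Z. Already a fixed point.
Sat(E[~full U EG (full | valid)]) = {n0, n1, n4, n5}
|Sat(E[~full U EG (full | valid)])| = |{n0, n1, n4, n5}| = 4.

4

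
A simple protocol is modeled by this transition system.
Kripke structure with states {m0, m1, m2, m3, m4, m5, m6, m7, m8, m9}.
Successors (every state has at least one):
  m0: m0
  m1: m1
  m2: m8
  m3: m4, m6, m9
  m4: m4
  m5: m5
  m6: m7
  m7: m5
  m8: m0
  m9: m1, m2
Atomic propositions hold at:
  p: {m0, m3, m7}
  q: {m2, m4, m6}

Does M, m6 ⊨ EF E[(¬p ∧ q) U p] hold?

Yes

Sat(¬p) = {m1, m2, m4, m5, m6, m8, m9}
Sat(¬p ∧ q) = {m2, m4, m6}
E[(¬p ∧ q) U p]: least fixpoint, start Z0 = Sat(p) = {m0, m3, m7}, add states in Sat(¬p ∧ q) with some successor in Z. Z1 = {m0, m3, m6, m7}; fixed.
Sat(E[(¬p ∧ q) U p]) = {m0, m3, m6, m7}
EF E[(¬p ∧ q) U p]: least fixpoint, start Z0 = {m0, m3, m6, m7}, add states with some successor in Z. Z1 = {m0, m3, m6, m7, m8}; Z2 = {m0, m2, m3, m6, m7, m8}; Z3 = {m0, m2, m3, m6, m7, m8, m9}; fixed.
Sat(EF E[(¬p ∧ q) U p]) = {m0, m2, m3, m6, m7, m8, m9}
m6 ∈ Sat(EF E[(¬p ∧ q) U p]) = {m0, m2, m3, m6, m7, m8, m9}, so the formula holds at m6.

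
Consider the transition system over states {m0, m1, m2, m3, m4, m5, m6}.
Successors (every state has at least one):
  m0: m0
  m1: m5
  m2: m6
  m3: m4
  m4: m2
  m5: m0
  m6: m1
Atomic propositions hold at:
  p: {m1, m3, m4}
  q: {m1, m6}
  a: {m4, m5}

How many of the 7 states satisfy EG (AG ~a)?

1

Sat(~a) = {m0, m1, m2, m3, m6}
AG ~a: greatest fixpoint, start Z0 = {m0, m1, m2, m3, m6}, keep only states in Sat with every successor in Z. Z1 = {m0, m2, m6}; Z2 = {m0, m2}; Z3 = {m0}; fixed.
Sat(AG ~a) = {m0}
EG (AG ~a): greatest fixpoint, start Z0 = {m0}, keep only states in Sat with some successor in Z. Already a fixed point.
Sat(EG (AG ~a)) = {m0}
|Sat(EG (AG ~a))| = |{m0}| = 1.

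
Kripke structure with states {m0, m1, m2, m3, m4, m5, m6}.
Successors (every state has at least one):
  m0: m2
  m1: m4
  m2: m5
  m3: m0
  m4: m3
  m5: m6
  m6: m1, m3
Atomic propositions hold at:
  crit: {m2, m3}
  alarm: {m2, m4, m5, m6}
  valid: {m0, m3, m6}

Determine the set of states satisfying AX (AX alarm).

Sat(AX alarm) = {s : every successor in {m2, m4, m5, m6}} = {m0, m1, m2, m5}
Sat(AX (AX alarm)) = {s : every successor in {m0, m1, m2, m5}} = {m0, m2, m3}

{m0, m2, m3}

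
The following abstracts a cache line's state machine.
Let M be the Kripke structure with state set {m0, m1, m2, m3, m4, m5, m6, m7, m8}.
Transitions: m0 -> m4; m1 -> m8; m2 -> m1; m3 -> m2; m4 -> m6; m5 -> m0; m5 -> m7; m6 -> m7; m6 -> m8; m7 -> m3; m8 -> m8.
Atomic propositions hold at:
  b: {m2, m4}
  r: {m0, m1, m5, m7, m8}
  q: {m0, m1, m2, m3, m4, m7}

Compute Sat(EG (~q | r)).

Sat(~q) = {m5, m6, m8}
Sat(~q | r) = {m0, m1, m5, m6, m7, m8}
EG (~q | r): greatest fixpoint, start Z0 = {m0, m1, m5, m6, m7, m8}, keep only states in Sat with some successor in Z. Z1 = {m1, m5, m6, m8}; Z2 = {m1, m6, m8}; fixed.
Sat(EG (~q | r)) = {m1, m6, m8}

{m1, m6, m8}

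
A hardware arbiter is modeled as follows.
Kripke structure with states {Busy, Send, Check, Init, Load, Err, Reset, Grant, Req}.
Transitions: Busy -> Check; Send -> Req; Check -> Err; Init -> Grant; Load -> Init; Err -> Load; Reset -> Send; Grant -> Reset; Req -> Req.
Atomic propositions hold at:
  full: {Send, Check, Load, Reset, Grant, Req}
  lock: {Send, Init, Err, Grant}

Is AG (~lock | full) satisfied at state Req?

Sat(~lock) = {Busy, Check, Load, Reset, Req}
Sat(~lock | full) = {Busy, Send, Check, Load, Reset, Grant, Req}
AG (~lock | full): greatest fixpoint, start Z0 = {Busy, Send, Check, Load, Reset, Grant, Req}, keep only states in Sat with every successor in Z. Z1 = {Busy, Send, Reset, Grant, Req}; Z2 = {Send, Reset, Grant, Req}; fixed.
Sat(AG (~lock | full)) = {Send, Reset, Grant, Req}
Req ∈ Sat(AG (~lock | full)) = {Send, Reset, Grant, Req}, so the formula holds at Req.

Yes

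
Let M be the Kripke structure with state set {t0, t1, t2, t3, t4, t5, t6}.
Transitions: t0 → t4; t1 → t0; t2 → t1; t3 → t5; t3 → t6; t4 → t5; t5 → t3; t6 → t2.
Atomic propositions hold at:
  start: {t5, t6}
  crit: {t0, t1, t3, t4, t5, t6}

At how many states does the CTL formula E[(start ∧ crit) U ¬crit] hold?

Sat(start ∧ crit) = {t5, t6}
Sat(¬crit) = {t2}
E[(start ∧ crit) U ¬crit]: least fixpoint, start Z0 = Sat(¬crit) = {t2}, add states in Sat(start ∧ crit) with some successor in Z. Z1 = {t2, t6}; fixed.
Sat(E[(start ∧ crit) U ¬crit]) = {t2, t6}
|Sat(E[(start ∧ crit) U ¬crit])| = |{t2, t6}| = 2.

2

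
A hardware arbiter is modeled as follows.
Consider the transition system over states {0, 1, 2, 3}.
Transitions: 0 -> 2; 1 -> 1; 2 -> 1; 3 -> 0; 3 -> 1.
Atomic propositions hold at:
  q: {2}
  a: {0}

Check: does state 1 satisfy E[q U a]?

No

E[q U a]: least fixpoint, start Z0 = Sat(a) = {0}, add states in Sat(q) with some successor in Z. Already a fixed point.
Sat(E[q U a]) = {0}
1 ∉ Sat(E[q U a]) = {0}, so the formula does not hold at 1.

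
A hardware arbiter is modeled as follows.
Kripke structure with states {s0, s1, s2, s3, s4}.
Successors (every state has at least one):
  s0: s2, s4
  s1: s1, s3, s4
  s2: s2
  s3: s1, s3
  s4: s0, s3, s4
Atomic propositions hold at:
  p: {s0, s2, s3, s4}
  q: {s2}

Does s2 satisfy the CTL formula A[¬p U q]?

Sat(¬p) = {s1}
A[¬p U q]: least fixpoint, start Z0 = Sat(q) = {s2}, add states in Sat(¬p) with every successor in Z. Already a fixed point.
Sat(A[¬p U q]) = {s2}
s2 ∈ Sat(A[¬p U q]) = {s2}, so the formula holds at s2.

Yes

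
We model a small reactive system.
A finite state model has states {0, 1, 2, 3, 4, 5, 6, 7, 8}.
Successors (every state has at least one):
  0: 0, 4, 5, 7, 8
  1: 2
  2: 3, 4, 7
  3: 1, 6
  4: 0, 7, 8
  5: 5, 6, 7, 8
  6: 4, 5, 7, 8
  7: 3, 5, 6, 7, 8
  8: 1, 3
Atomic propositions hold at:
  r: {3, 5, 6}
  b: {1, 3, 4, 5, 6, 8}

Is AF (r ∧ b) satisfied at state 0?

Sat(r ∧ b) = {3, 5, 6}
AF (r ∧ b): least fixpoint, start Z0 = {3, 5, 6}, add states with every successor in Z. Already a fixed point.
Sat(AF (r ∧ b)) = {3, 5, 6}
0 ∉ Sat(AF (r ∧ b)) = {3, 5, 6}, so the formula does not hold at 0.

No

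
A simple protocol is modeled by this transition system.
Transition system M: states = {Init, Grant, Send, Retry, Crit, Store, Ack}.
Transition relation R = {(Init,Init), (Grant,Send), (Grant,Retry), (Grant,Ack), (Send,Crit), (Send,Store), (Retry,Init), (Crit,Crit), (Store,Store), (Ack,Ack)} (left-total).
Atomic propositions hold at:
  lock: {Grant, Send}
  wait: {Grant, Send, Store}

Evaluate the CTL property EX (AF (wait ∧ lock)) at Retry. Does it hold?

No

Sat(wait ∧ lock) = {Grant, Send}
AF (wait ∧ lock): least fixpoint, start Z0 = {Grant, Send}, add states with every successor in Z. Already a fixed point.
Sat(AF (wait ∧ lock)) = {Grant, Send}
Sat(EX (AF (wait ∧ lock))) = {s : some successor in {Grant, Send}} = {Grant}
Retry ∉ Sat(EX (AF (wait ∧ lock))) = {Grant}, so the formula does not hold at Retry.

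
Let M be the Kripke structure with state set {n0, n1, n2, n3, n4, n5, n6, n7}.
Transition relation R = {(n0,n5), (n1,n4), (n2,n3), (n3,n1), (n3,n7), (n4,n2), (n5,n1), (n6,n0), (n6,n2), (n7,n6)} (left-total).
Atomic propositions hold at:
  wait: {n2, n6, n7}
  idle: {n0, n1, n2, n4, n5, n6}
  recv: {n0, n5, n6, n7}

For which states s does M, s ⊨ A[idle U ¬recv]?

Sat(¬recv) = {n1, n2, n3, n4}
A[idle U ¬recv]: least fixpoint, start Z0 = Sat(¬recv) = {n1, n2, n3, n4}, add states in Sat(idle) with every successor in Z. Z1 = {n1, n2, n3, n4, n5}; Z2 = {n0, n1, n2, n3, n4, n5}; Z3 = {n0, n1, n2, n3, n4, n5, n6}; fixed.
Sat(A[idle U ¬recv]) = {n0, n1, n2, n3, n4, n5, n6}

{n0, n1, n2, n3, n4, n5, n6}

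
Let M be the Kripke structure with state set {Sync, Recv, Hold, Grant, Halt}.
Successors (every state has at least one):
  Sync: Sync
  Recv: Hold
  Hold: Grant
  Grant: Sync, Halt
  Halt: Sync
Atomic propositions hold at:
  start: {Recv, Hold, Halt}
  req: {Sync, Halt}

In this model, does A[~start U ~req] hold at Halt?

Sat(~start) = {Sync, Grant}
Sat(~req) = {Recv, Hold, Grant}
A[~start U ~req]: least fixpoint, start Z0 = Sat(~req) = {Recv, Hold, Grant}, add states in Sat(~start) with every successor in Z. Already a fixed point.
Sat(A[~start U ~req]) = {Recv, Hold, Grant}
Halt ∉ Sat(A[~start U ~req]) = {Recv, Hold, Grant}, so the formula does not hold at Halt.

No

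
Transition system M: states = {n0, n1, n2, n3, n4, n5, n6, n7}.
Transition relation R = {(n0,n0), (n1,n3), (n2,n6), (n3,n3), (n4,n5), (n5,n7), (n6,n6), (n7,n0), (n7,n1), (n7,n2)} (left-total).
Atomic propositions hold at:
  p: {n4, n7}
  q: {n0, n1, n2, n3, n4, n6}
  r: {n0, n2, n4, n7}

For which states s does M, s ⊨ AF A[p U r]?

{n0, n2, n4, n5, n7}

A[p U r]: least fixpoint, start Z0 = Sat(r) = {n0, n2, n4, n7}, add states in Sat(p) with every successor in Z. Already a fixed point.
Sat(A[p U r]) = {n0, n2, n4, n7}
AF A[p U r]: least fixpoint, start Z0 = {n0, n2, n4, n7}, add states with every successor in Z. Z1 = {n0, n2, n4, n5, n7}; fixed.
Sat(AF A[p U r]) = {n0, n2, n4, n5, n7}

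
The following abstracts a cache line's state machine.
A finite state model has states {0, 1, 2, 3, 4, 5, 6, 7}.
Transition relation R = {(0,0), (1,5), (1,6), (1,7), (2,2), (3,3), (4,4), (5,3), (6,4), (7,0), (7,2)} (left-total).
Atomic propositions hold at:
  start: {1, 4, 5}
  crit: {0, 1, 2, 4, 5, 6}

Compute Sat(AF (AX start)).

Sat(AX start) = {s : every successor in {1, 4, 5}} = {4, 6}
AF (AX start): least fixpoint, start Z0 = {4, 6}, add states with every successor in Z. Already a fixed point.
Sat(AF (AX start)) = {4, 6}

{4, 6}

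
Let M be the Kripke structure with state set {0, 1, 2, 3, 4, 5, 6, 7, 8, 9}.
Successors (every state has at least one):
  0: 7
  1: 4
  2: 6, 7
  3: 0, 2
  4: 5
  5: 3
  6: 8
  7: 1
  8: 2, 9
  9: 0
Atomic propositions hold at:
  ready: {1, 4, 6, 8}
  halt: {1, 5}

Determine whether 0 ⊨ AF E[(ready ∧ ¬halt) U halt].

Sat(¬halt) = {0, 2, 3, 4, 6, 7, 8, 9}
Sat(ready ∧ ¬halt) = {4, 6, 8}
E[(ready ∧ ¬halt) U halt]: least fixpoint, start Z0 = Sat(halt) = {1, 5}, add states in Sat(ready ∧ ¬halt) with some successor in Z. Z1 = {1, 4, 5}; fixed.
Sat(E[(ready ∧ ¬halt) U halt]) = {1, 4, 5}
AF E[(ready ∧ ¬halt) U halt]: least fixpoint, start Z0 = {1, 4, 5}, add states with every successor in Z. Z1 = {1, 4, 5, 7}; Z2 = {0, 1, 4, 5, 7}; Z3 = {0, 1, 4, 5, 7, 9}; fixed.
Sat(AF E[(ready ∧ ¬halt) U halt]) = {0, 1, 4, 5, 7, 9}
0 ∈ Sat(AF E[(ready ∧ ¬halt) U halt]) = {0, 1, 4, 5, 7, 9}, so the formula holds at 0.

Yes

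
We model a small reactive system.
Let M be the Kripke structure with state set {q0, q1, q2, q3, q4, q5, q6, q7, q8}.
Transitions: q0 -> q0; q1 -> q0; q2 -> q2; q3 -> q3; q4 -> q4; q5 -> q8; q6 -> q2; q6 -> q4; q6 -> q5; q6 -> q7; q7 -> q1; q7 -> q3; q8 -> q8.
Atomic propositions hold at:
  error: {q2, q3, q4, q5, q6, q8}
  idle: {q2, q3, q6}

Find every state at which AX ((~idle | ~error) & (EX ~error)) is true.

Sat(~idle) = {q0, q1, q4, q5, q7, q8}
Sat(~error) = {q0, q1, q7}
Sat(~idle | ~error) = {q0, q1, q4, q5, q7, q8}
Sat(EX ~error) = {s : some successor in {q0, q1, q7}} = {q0, q1, q6, q7}
Sat((~idle | ~error) & (EX ~error)) = {q0, q1, q7}
Sat(AX ((~idle | ~error) & (EX ~error))) = {s : every successor in {q0, q1, q7}} = {q0, q1}

{q0, q1}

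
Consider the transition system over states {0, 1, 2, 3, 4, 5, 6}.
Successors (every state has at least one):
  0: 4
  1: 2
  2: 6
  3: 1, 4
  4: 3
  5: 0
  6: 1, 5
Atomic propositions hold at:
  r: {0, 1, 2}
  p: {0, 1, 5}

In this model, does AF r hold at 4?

AF r: least fixpoint, start Z0 = {0, 1, 2}, add states with every successor in Z. Z1 = {0, 1, 2, 5}; Z2 = {0, 1, 2, 5, 6}; fixed.
Sat(AF r) = {0, 1, 2, 5, 6}
4 ∉ Sat(AF r) = {0, 1, 2, 5, 6}, so the formula does not hold at 4.

No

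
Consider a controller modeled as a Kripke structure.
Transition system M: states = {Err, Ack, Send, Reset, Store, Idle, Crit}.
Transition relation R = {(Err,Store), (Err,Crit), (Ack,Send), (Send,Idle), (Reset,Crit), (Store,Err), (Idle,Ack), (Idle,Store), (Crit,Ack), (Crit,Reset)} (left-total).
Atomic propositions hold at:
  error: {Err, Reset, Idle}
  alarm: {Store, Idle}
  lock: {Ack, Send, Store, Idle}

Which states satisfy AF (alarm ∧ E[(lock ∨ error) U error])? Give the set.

{Ack, Send, Store, Idle}

Sat(lock ∨ error) = {Err, Ack, Send, Reset, Store, Idle}
E[(lock ∨ error) U error]: least fixpoint, start Z0 = Sat(error) = {Err, Reset, Idle}, add states in Sat(lock ∨ error) with some successor in Z. Z1 = {Err, Send, Reset, Store, Idle}; Z2 = {Err, Ack, Send, Reset, Store, Idle}; fixed.
Sat(E[(lock ∨ error) U error]) = {Err, Ack, Send, Reset, Store, Idle}
Sat(alarm ∧ E[(lock ∨ error) U error]) = {Store, Idle}
AF (alarm ∧ E[(lock ∨ error) U error]): least fixpoint, start Z0 = {Store, Idle}, add states with every successor in Z. Z1 = {Send, Store, Idle}; Z2 = {Ack, Send, Store, Idle}; fixed.
Sat(AF (alarm ∧ E[(lock ∨ error) U error])) = {Ack, Send, Store, Idle}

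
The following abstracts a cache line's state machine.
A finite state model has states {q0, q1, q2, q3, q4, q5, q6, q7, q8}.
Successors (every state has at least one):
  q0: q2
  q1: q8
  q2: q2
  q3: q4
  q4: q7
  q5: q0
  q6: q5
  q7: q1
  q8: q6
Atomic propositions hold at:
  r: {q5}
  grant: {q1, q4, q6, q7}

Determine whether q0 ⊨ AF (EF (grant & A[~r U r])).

Sat(~r) = {q0, q1, q2, q3, q4, q6, q7, q8}
A[~r U r]: least fixpoint, start Z0 = Sat(r) = {q5}, add states in Sat(~r) with every successor in Z. Z1 = {q5, q6}; Z2 = {q5, q6, q8}; Z3 = {q1, q5, q6, q8}; Z4 = {q1, q5, q6, q7, q8}; Z5 = {q1, q4, q5, q6, q7, q8}; Z6 = {q1, q3, q4, q5, q6, q7, q8}; fixed.
Sat(A[~r U r]) = {q1, q3, q4, q5, q6, q7, q8}
Sat(grant & A[~r U r]) = {q1, q4, q6, q7}
EF (grant & A[~r U r]): least fixpoint, start Z0 = {q1, q4, q6, q7}, add states with some successor in Z. Z1 = {q1, q3, q4, q6, q7, q8}; fixed.
Sat(EF (grant & A[~r U r])) = {q1, q3, q4, q6, q7, q8}
AF (EF (grant & A[~r U r])): least fixpoint, start Z0 = {q1, q3, q4, q6, q7, q8}, add states with every successor in Z. Already a fixed point.
Sat(AF (EF (grant & A[~r U r]))) = {q1, q3, q4, q6, q7, q8}
q0 ∉ Sat(AF (EF (grant & A[~r U r]))) = {q1, q3, q4, q6, q7, q8}, so the formula does not hold at q0.

No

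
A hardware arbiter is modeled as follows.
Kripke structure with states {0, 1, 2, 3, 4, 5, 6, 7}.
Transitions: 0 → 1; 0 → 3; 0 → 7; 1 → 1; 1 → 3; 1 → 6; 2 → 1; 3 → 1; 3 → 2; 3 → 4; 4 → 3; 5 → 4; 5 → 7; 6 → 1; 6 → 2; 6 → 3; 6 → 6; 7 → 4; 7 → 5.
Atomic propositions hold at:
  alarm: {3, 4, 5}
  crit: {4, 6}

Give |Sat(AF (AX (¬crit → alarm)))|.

3

Sat(¬crit) = {0, 1, 2, 3, 5, 7}
Sat(¬crit → alarm) = {3, 4, 5, 6}
Sat(AX (¬crit → alarm)) = {s : every successor in {3, 4, 5, 6}} = {4, 7}
AF (AX (¬crit → alarm)): least fixpoint, start Z0 = {4, 7}, add states with every successor in Z. Z1 = {4, 5, 7}; fixed.
Sat(AF (AX (¬crit → alarm))) = {4, 5, 7}
|Sat(AF (AX (¬crit → alarm)))| = |{4, 5, 7}| = 3.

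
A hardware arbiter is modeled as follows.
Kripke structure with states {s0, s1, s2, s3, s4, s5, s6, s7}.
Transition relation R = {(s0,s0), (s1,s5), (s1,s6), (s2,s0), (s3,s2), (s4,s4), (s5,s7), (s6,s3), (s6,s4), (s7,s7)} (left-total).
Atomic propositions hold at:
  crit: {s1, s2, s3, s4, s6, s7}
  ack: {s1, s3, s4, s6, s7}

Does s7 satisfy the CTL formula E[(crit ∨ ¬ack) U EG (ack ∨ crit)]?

Sat(¬ack) = {s0, s2, s5}
Sat(crit ∨ ¬ack) = {s0, s1, s2, s3, s4, s5, s6, s7}
Sat(ack ∨ crit) = {s1, s2, s3, s4, s6, s7}
EG (ack ∨ crit): greatest fixpoint, start Z0 = {s1, s2, s3, s4, s6, s7}, keep only states in Sat with some successor in Z. Z1 = {s1, s3, s4, s6, s7}; Z2 = {s1, s4, s6, s7}; fixed.
Sat(EG (ack ∨ crit)) = {s1, s4, s6, s7}
E[(crit ∨ ¬ack) U EG (ack ∨ crit)]: least fixpoint, start Z0 = Sat(EG (ack ∨ crit)) = {s1, s4, s6, s7}, add states in Sat(crit ∨ ¬ack) with some successor in Z. Z1 = {s1, s4, s5, s6, s7}; fixed.
Sat(E[(crit ∨ ¬ack) U EG (ack ∨ crit)]) = {s1, s4, s5, s6, s7}
s7 ∈ Sat(E[(crit ∨ ¬ack) U EG (ack ∨ crit)]) = {s1, s4, s5, s6, s7}, so the formula holds at s7.

Yes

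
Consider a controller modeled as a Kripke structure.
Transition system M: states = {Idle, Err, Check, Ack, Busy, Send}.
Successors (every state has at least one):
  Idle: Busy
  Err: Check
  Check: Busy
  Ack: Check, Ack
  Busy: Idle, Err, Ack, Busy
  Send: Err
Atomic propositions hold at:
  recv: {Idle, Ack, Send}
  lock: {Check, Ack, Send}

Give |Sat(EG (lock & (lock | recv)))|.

1

Sat(lock | recv) = {Idle, Check, Ack, Send}
Sat(lock & (lock | recv)) = {Check, Ack, Send}
EG (lock & (lock | recv)): greatest fixpoint, start Z0 = {Check, Ack, Send}, keep only states in Sat with some successor in Z. Z1 = {Ack}; fixed.
Sat(EG (lock & (lock | recv))) = {Ack}
|Sat(EG (lock & (lock | recv)))| = |{Ack}| = 1.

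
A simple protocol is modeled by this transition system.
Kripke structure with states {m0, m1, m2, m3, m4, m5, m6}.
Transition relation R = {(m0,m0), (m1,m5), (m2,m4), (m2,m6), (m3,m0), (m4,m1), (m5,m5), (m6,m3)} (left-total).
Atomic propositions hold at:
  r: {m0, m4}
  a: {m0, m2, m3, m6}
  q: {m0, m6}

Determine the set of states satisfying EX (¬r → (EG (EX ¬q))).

Sat(¬r) = {m1, m2, m3, m5, m6}
Sat(¬q) = {m1, m2, m3, m4, m5}
Sat(EX ¬q) = {s : some successor in {m1, m2, m3, m4, m5}} = {m1, m2, m4, m5, m6}
EG (EX ¬q): greatest fixpoint, start Z0 = {m1, m2, m4, m5, m6}, keep only states in Sat with some successor in Z. Z1 = {m1, m2, m4, m5}; fixed.
Sat(EG (EX ¬q)) = {m1, m2, m4, m5}
Sat(¬r → (EG (EX ¬q))) = {m0, m1, m2, m4, m5}
Sat(EX (¬r → (EG (EX ¬q)))) = {s : some successor in {m0, m1, m2, m4, m5}} = {m0, m1, m2, m3, m4, m5}

{m0, m1, m2, m3, m4, m5}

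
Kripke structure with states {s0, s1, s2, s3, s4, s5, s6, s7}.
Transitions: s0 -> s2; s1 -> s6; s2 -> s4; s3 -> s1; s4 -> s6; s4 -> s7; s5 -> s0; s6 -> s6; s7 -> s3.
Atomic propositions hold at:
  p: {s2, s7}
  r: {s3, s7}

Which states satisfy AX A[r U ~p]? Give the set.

Sat(~p) = {s0, s1, s3, s4, s5, s6}
A[r U ~p]: least fixpoint, start Z0 = Sat(~p) = {s0, s1, s3, s4, s5, s6}, add states in Sat(r) with every successor in Z. Z1 = {s0, s1, s3, s4, s5, s6, s7}; fixed.
Sat(A[r U ~p]) = {s0, s1, s3, s4, s5, s6, s7}
Sat(AX A[r U ~p]) = {s : every successor in {s0, s1, s3, s4, s5, s6, s7}} = {s1, s2, s3, s4, s5, s6, s7}

{s1, s2, s3, s4, s5, s6, s7}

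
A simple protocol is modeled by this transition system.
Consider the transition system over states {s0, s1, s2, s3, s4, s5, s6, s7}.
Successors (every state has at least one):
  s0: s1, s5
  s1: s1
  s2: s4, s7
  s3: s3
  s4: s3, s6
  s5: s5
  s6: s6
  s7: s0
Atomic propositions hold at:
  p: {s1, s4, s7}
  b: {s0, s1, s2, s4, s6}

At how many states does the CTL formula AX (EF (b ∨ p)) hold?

Sat(b ∨ p) = {s0, s1, s2, s4, s6, s7}
EF (b ∨ p): least fixpoint, start Z0 = {s0, s1, s2, s4, s6, s7}, add states with some successor in Z. Already a fixed point.
Sat(EF (b ∨ p)) = {s0, s1, s2, s4, s6, s7}
Sat(AX (EF (b ∨ p))) = {s : every successor in {s0, s1, s2, s4, s6, s7}} = {s1, s2, s6, s7}
|Sat(AX (EF (b ∨ p)))| = |{s1, s2, s6, s7}| = 4.

4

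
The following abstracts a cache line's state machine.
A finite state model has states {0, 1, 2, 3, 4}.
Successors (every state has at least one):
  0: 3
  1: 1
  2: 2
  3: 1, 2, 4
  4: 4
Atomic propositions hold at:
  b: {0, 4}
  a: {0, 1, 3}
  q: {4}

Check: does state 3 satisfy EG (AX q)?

No

Sat(AX q) = {s : every successor in {4}} = {4}
EG (AX q): greatest fixpoint, start Z0 = {4}, keep only states in Sat with some successor in Z. Already a fixed point.
Sat(EG (AX q)) = {4}
3 ∉ Sat(EG (AX q)) = {4}, so the formula does not hold at 3.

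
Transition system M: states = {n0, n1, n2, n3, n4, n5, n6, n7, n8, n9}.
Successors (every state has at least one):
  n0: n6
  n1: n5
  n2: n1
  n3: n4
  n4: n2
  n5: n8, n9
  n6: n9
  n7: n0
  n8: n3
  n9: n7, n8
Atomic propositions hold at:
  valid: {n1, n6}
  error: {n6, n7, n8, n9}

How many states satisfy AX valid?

Sat(AX valid) = {s : every successor in {n1, n6}} = {n0, n2}
|Sat(AX valid)| = |{n0, n2}| = 2.

2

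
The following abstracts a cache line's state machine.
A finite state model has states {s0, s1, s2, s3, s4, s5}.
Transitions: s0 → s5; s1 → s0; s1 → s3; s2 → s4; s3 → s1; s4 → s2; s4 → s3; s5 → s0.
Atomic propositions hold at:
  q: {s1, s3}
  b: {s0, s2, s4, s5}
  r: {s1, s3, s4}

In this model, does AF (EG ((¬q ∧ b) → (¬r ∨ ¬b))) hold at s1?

Yes

Sat(¬q) = {s0, s2, s4, s5}
Sat(¬q ∧ b) = {s0, s2, s4, s5}
Sat(¬r) = {s0, s2, s5}
Sat(¬b) = {s1, s3}
Sat(¬r ∨ ¬b) = {s0, s1, s2, s3, s5}
Sat((¬q ∧ b) → (¬r ∨ ¬b)) = {s0, s1, s2, s3, s5}
EG ((¬q ∧ b) → (¬r ∨ ¬b)): greatest fixpoint, start Z0 = {s0, s1, s2, s3, s5}, keep only states in Sat with some successor in Z. Z1 = {s0, s1, s3, s5}; fixed.
Sat(EG ((¬q ∧ b) → (¬r ∨ ¬b))) = {s0, s1, s3, s5}
AF (EG ((¬q ∧ b) → (¬r ∨ ¬b))): least fixpoint, start Z0 = {s0, s1, s3, s5}, add states with every successor in Z. Already a fixed point.
Sat(AF (EG ((¬q ∧ b) → (¬r ∨ ¬b)))) = {s0, s1, s3, s5}
s1 ∈ Sat(AF (EG ((¬q ∧ b) → (¬r ∨ ¬b)))) = {s0, s1, s3, s5}, so the formula holds at s1.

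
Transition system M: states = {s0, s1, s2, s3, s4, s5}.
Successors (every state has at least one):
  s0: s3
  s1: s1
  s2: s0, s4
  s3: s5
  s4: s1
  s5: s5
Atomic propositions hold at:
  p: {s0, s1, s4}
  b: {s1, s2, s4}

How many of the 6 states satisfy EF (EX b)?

Sat(EX b) = {s : some successor in {s1, s2, s4}} = {s1, s2, s4}
EF (EX b): least fixpoint, start Z0 = {s1, s2, s4}, add states with some successor in Z. Already a fixed point.
Sat(EF (EX b)) = {s1, s2, s4}
|Sat(EF (EX b))| = |{s1, s2, s4}| = 3.

3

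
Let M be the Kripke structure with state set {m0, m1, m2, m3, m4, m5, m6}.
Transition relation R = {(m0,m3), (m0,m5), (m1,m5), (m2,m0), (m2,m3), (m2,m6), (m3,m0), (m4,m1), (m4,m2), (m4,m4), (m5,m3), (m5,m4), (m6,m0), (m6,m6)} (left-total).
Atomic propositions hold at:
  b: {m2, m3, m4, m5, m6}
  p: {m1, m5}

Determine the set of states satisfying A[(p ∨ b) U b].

Sat(p ∨ b) = {m1, m2, m3, m4, m5, m6}
A[(p ∨ b) U b]: least fixpoint, start Z0 = Sat(b) = {m2, m3, m4, m5, m6}, add states in Sat(p ∨ b) with every successor in Z. Z1 = {m1, m2, m3, m4, m5, m6}; fixed.
Sat(A[(p ∨ b) U b]) = {m1, m2, m3, m4, m5, m6}

{m1, m2, m3, m4, m5, m6}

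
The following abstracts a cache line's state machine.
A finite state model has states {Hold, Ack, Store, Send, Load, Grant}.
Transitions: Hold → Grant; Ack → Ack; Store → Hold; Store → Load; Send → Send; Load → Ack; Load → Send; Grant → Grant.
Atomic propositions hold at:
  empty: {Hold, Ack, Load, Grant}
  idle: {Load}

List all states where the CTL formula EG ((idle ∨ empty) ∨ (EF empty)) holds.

Sat(idle ∨ empty) = {Hold, Ack, Load, Grant}
EF empty: least fixpoint, start Z0 = {Hold, Ack, Load, Grant}, add states with some successor in Z. Z1 = {Hold, Ack, Store, Load, Grant}; fixed.
Sat(EF empty) = {Hold, Ack, Store, Load, Grant}
Sat((idle ∨ empty) ∨ (EF empty)) = {Hold, Ack, Store, Load, Grant}
EG ((idle ∨ empty) ∨ (EF empty)): greatest fixpoint, start Z0 = {Hold, Ack, Store, Load, Grant}, keep only states in Sat with some successor in Z. Already a fixed point.
Sat(EG ((idle ∨ empty) ∨ (EF empty))) = {Hold, Ack, Store, Load, Grant}

{Hold, Ack, Store, Load, Grant}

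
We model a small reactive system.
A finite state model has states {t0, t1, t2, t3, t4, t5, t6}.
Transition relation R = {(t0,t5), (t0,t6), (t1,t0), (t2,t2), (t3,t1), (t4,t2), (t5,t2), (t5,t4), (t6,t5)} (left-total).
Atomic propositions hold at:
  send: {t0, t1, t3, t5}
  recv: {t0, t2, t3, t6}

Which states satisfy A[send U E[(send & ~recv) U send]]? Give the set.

{t0, t1, t3, t5}

Sat(~recv) = {t1, t4, t5}
Sat(send & ~recv) = {t1, t5}
E[(send & ~recv) U send]: least fixpoint, start Z0 = Sat(send) = {t0, t1, t3, t5}, add states in Sat(send & ~recv) with some successor in Z. Already a fixed point.
Sat(E[(send & ~recv) U send]) = {t0, t1, t3, t5}
A[send U E[(send & ~recv) U send]]: least fixpoint, start Z0 = Sat(E[(send & ~recv) U send]) = {t0, t1, t3, t5}, add states in Sat(send) with every successor in Z. Already a fixed point.
Sat(A[send U E[(send & ~recv) U send]]) = {t0, t1, t3, t5}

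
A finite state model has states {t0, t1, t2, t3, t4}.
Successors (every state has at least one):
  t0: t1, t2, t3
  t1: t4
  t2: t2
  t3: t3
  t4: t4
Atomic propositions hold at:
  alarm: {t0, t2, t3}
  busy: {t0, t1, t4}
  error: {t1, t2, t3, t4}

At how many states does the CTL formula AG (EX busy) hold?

Sat(EX busy) = {s : some successor in {t0, t1, t4}} = {t0, t1, t4}
AG (EX busy): greatest fixpoint, start Z0 = {t0, t1, t4}, keep only states in Sat with every successor in Z. Z1 = {t1, t4}; fixed.
Sat(AG (EX busy)) = {t1, t4}
|Sat(AG (EX busy))| = |{t1, t4}| = 2.

2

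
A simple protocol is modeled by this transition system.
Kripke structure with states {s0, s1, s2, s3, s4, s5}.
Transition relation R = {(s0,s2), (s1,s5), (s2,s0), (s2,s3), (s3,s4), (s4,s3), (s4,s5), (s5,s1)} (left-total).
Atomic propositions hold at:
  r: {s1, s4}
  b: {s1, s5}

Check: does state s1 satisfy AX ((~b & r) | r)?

Sat(~b) = {s0, s2, s3, s4}
Sat(~b & r) = {s4}
Sat((~b & r) | r) = {s1, s4}
Sat(AX ((~b & r) | r)) = {s : every successor in {s1, s4}} = {s3, s5}
s1 ∉ Sat(AX ((~b & r) | r)) = {s3, s5}, so the formula does not hold at s1.

No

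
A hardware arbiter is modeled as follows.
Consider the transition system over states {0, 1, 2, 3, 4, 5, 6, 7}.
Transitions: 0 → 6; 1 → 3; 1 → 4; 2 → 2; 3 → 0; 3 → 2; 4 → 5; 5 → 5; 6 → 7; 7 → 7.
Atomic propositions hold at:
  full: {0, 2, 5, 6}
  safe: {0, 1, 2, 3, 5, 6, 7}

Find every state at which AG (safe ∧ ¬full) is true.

{7}

Sat(¬full) = {1, 3, 4, 7}
Sat(safe ∧ ¬full) = {1, 3, 7}
AG (safe ∧ ¬full): greatest fixpoint, start Z0 = {1, 3, 7}, keep only states in Sat with every successor in Z. Z1 = {7}; fixed.
Sat(AG (safe ∧ ¬full)) = {7}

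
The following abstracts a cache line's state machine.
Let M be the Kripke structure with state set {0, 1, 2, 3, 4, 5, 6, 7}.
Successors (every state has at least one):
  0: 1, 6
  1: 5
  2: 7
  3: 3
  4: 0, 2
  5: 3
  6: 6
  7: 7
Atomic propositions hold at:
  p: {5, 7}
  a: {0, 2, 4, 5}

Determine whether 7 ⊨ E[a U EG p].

Yes

EG p: greatest fixpoint, start Z0 = {5, 7}, keep only states in Sat with some successor in Z. Z1 = {7}; fixed.
Sat(EG p) = {7}
E[a U EG p]: least fixpoint, start Z0 = Sat(EG p) = {7}, add states in Sat(a) with some successor in Z. Z1 = {2, 7}; Z2 = {2, 4, 7}; fixed.
Sat(E[a U EG p]) = {2, 4, 7}
7 ∈ Sat(E[a U EG p]) = {2, 4, 7}, so the formula holds at 7.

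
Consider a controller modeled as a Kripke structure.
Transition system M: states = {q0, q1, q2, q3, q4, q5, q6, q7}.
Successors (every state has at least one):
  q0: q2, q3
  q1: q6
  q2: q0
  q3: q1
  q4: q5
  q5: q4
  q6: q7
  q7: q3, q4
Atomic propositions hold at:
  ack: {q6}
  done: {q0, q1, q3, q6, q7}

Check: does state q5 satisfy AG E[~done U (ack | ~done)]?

Yes

Sat(~done) = {q2, q4, q5}
Sat(ack | ~done) = {q2, q4, q5, q6}
E[~done U (ack | ~done)]: least fixpoint, start Z0 = Sat((ack | ~done)) = {q2, q4, q5, q6}, add states in Sat(~done) with some successor in Z. Already a fixed point.
Sat(E[~done U (ack | ~done)]) = {q2, q4, q5, q6}
AG E[~done U (ack | ~done)]: greatest fixpoint, start Z0 = {q2, q4, q5, q6}, keep only states in Sat with every successor in Z. Z1 = {q4, q5}; fixed.
Sat(AG E[~done U (ack | ~done)]) = {q4, q5}
q5 ∈ Sat(AG E[~done U (ack | ~done)]) = {q4, q5}, so the formula holds at q5.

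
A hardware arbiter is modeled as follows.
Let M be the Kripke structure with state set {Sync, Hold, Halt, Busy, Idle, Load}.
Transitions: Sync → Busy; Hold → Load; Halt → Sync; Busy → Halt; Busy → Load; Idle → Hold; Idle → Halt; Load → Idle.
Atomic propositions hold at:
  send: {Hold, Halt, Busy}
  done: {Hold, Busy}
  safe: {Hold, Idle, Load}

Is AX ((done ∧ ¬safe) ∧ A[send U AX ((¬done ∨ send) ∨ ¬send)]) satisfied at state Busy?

No

Sat(¬safe) = {Sync, Halt, Busy}
Sat(done ∧ ¬safe) = {Busy}
Sat(¬done) = {Sync, Halt, Idle, Load}
Sat(¬done ∨ send) = {Sync, Hold, Halt, Busy, Idle, Load}
Sat(¬send) = {Sync, Idle, Load}
Sat((¬done ∨ send) ∨ ¬send) = {Sync, Hold, Halt, Busy, Idle, Load}
Sat(AX ((¬done ∨ send) ∨ ¬send)) = {s : every successor in {Sync, Hold, Halt, Busy, Idle, Load}} = {Sync, Hold, Halt, Busy, Idle, Load}
A[send U AX ((¬done ∨ send) ∨ ¬send)]: least fixpoint, start Z0 = Sat(AX ((¬done ∨ send) ∨ ¬send)) = {Sync, Hold, Halt, Busy, Idle, Load}, add states in Sat(send) with every successor in Z. Already a fixed point.
Sat(A[send U AX ((¬done ∨ send) ∨ ¬send)]) = {Sync, Hold, Halt, Busy, Idle, Load}
Sat((done ∧ ¬safe) ∧ A[send U AX ((¬done ∨ send) ∨ ¬send)]) = {Busy}
Sat(AX ((done ∧ ¬safe) ∧ A[send U AX ((¬done ∨ send) ∨ ¬send)])) = {s : every successor in {Busy}} = {Sync}
Busy ∉ Sat(AX ((done ∧ ¬safe) ∧ A[send U AX ((¬done ∨ send) ∨ ¬send)])) = {Sync}, so the formula does not hold at Busy.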